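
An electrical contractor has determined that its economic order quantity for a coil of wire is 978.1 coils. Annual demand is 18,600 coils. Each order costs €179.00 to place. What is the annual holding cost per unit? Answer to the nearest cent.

Squaring Q* = √(2DS/H) gives Q*² = 2DS/H.
From Q* = √(2DS/H): H = 2DS / Q*² = 2 × 18,600 × 179 / 978.1² = 6.9603.

H ≈ €6.96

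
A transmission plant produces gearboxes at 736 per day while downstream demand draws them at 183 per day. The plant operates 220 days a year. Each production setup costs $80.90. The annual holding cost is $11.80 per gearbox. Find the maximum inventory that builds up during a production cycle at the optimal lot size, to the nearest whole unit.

I_max ≈ 644 gearboxes

Annual demand D = 183 × 220 = 40,260.
Production build-up factor (1 − d/p) = 1 − 183/736 = 0.7514.
Q* = √(2DS / (H(1 − d/p))) = √(2 × 40,260 × 80.9 / (11.8 × 0.7514)).
= √(6,514,068 / 8.866) ≈ 857.159.
Maximum inventory = Q*(1 − d/p) = 857.159 × 0.7514 ≈ 644.034.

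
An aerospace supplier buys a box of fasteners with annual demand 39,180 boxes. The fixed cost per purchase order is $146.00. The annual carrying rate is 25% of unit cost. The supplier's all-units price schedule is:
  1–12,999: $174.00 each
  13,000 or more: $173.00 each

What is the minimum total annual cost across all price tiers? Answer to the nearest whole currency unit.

Holding cost per unit per year at price C is H = 0.25·C.
Candidates are each tier's EOQ (if it falls in that tier) and each price-break quantity.
EOQ at $174.00 = 512.8 (feasible in tier 1): TC = 39,180×$174.00 + (39,180/512.8)×146 + (512.8/2)×0.25×$174.00 = $6,839,628.39.
EOQ at $173.00 = 514.3 < 13000, so use break Q=13000: TC = 39,180×$173.00 + (39,180/13000.0)×146 + (13000.0/2)×0.25×$173.00 = $7,059,705.02.
Lowest total cost among the candidates is at Q = 512.8.

TC* ≈ $6,839,628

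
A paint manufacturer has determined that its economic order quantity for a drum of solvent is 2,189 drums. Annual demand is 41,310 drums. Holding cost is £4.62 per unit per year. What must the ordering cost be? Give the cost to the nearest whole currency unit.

S ≈ £268

The basic EOQ model gives Q* = √(2DS/H); rearrange for the unknown.
From Q* = √(2DS/H): S = Q*²H / (2D) = 2,189² × 4.62 / (2 × 41,310) = 267.9466.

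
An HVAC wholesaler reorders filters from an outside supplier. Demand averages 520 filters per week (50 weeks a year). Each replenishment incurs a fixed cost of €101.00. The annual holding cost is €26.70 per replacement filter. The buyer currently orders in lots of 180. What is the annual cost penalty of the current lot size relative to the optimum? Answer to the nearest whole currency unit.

Extra cost ≈ €5,150 per year

Annual demand D = 520 × 50 = 26,000.
EOQ = √(2DS/H) = √(2 × 26,000 × 101 / 26.7) ≈ 443.51.
Cost at Q* = (D/Q*)S + (Q*/2)H = √(2DSH) ≈ €11,841.81.
Cost at Q = 180: (26,000/180)×101 + (180/2)×26.7 = €14,588.89 + €2,403.00 = €16,991.89.
Excess = €16,991.89 − €11,841.81 = €5,150.08.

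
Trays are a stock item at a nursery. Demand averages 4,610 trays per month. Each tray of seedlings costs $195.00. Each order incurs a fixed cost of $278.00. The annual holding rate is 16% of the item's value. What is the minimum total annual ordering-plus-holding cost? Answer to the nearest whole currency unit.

Annual demand D = 4,610 × 12 = 55,320.
Holding cost H = 0.16 × $195.00 = $31.2000 per unit per year.
The optimal lot size = √(2DS/H) = √(2 × 55,320 × 278 / 31.2) ≈ 992.89.
At the optimum the two cost components are equal, so total cost = 2·(Q*/2)H = Q*·H.
Minimum total = √(2DSH) = √(2 × 55,320 × 278 × 31.2) ≈ 30978.171.

TC* ≈ $30,978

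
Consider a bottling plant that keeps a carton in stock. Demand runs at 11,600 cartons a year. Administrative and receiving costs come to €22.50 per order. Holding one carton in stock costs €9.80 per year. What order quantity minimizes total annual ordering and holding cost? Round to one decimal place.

Q* ≈ 230.8 cartons

EOQ = √(2DS / H) = √(2 × 11,600 × 22.5 / 9.8).
= √(522,000 / 9.8) = √53,265.3061 ≈ 230.793.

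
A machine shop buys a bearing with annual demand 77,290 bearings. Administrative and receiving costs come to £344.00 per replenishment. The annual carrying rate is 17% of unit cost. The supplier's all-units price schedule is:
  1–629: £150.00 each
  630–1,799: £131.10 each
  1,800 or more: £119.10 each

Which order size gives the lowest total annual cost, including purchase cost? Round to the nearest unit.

Holding cost per unit per year at price C is H = 0.17·C.
Evaluate total cost at each tier's feasible EOQ or, if the EOQ is below the tier, at the tier's minimum quantity.
Tier 1 (£150.00): EOQ = 1444.1 exceeds tier's upper bound 629, so this tier is dominated.
EOQ at £131.10 = 1544.6 (feasible in tier 2): TC = 77,290×£131.10 + (77,290/1544.6)×344 + (1544.6/2)×0.17×£131.10 = £10,167,144.61.
EOQ at £119.10 = 1620.6 < 1800, so use break Q=1800: TC = 77,290×£119.10 + (77,290/1800.0)×344 + (1800.0/2)×0.17×£119.10 = £9,238,232.28.
Lowest total cost is £9,238,232.28 at Q = 1800.0.

Q* ≈ 1,800 bearings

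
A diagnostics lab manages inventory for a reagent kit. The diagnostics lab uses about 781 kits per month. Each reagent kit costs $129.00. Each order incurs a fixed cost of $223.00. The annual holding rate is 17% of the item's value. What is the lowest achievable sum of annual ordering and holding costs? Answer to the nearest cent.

TC* ≈ $9,574.21

Annual demand D = 781 × 12 = 9,372.
Holding cost H = 0.17 × $129.00 = $21.9300 per unit per year.
EOQ = √(2DS/H) = √(2 × 9,372 × 223 / 21.93) ≈ 436.58.
At the optimum the two cost components are equal, so total cost = 2·(Q*/2)H = Q*·H.
Minimum total = √(2DSH) = √(2 × 9,372 × 223 × 21.93) ≈ 9574.209.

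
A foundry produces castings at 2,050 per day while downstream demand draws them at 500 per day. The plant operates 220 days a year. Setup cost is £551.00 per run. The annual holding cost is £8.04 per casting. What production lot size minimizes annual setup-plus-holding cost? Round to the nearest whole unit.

Annual demand D = 500 × 220 = 110,000.
Production build-up factor (1 − d/p) = 1 − 500/2,050 = 0.7561.
Q* = √(2DS / (H(1 − d/p))) = √(2 × 110,000 × 551 / (8.04 × 0.7561)).
= √(121,220,000 / 6.079) ≈ 4465.501.

Q* ≈ 4,466 castings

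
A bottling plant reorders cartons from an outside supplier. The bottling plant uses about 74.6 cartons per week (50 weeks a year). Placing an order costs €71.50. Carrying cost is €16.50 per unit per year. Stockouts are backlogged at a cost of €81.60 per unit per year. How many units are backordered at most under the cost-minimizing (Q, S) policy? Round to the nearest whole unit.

S* ≈ 33 cartons

Annual demand D = 74.6 × 50 = 3,730.
With planned backorders, Q* = √(2DS/H) · √((H+B)/B).
√(2DS/H) = √(2 × 3,730 × 71.5 / 16.5) = 179.796.
√((H+B)/B) = √((16.5+81.6)/81.6) = 1.0965.
Q* ≈ 197.138.
S* = Q* · H/(H+B) = 197.138 × 16.5/98.1 ≈ 33.158.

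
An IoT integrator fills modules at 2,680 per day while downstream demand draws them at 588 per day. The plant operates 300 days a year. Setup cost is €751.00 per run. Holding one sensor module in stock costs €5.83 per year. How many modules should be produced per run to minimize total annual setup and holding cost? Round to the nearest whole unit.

Q* ≈ 7,630 modules

Annual demand D = 588 × 300 = 176,400.
Production build-up factor (1 − d/p) = 1 − 588/2,680 = 0.7806.
Q* = √(2DS / (H(1 − d/p))) = √(2 × 176,400 × 751 / (5.83 × 0.7806)).
= √(264,952,800 / 4.5509) ≈ 7630.211.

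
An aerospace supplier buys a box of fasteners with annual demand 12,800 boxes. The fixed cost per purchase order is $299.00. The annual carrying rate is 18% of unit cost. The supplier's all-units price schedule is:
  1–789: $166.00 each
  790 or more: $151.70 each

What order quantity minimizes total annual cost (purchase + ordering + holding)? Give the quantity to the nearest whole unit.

Holding cost per unit per year at price C is H = 0.18·C.
Evaluate total cost at each tier's feasible EOQ or, if the EOQ is below the tier, at the tier's minimum quantity.
EOQ at $166.00 = 506.1 (feasible in tier 1): TC = 12,800×$166.00 + (12,800/506.1)×299 + (506.1/2)×0.18×$166.00 = $2,139,923.28.
EOQ at $151.70 = 529.5 < 790, so use break Q=790: TC = 12,800×$151.70 + (12,800/790.0)×299 + (790.0/2)×0.18×$151.70 = $1,957,390.43.
Lowest total cost is $1,957,390.43 at Q = 790.0.

Q* ≈ 790 boxes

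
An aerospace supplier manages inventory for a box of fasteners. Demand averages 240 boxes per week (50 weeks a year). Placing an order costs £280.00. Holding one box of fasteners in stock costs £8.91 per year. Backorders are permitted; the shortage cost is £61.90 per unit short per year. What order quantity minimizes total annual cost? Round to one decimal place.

Q* ≈ 928.9 boxes

Annual demand D = 240 × 50 = 12,000.
With planned backorders, Q* = √(2DS/H) · √((H+B)/B).
√(2DS/H) = √(2 × 12,000 × 280 / 8.91) = 868.452.
√((H+B)/B) = √((8.91+61.9)/61.9) = 1.0696.
Q* ≈ 928.855.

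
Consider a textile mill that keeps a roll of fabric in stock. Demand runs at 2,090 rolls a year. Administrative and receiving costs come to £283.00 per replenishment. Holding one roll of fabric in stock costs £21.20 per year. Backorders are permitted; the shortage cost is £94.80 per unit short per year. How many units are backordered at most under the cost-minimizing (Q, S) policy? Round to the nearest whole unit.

S* ≈ 48 rolls

With planned backorders, Q* = √(2DS/H) · √((H+B)/B).
√(2DS/H) = √(2 × 2,090 × 283 / 21.2) = 236.218.
√((H+B)/B) = √((21.2+94.8)/94.8) = 1.1062.
Q* ≈ 261.299.
S* = Q* · H/(H+B) = 261.299 × 21.2/116 ≈ 47.755.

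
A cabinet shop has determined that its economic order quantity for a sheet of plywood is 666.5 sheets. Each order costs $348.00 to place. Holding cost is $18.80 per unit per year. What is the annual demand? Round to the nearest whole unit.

D ≈ 11,999 sheets per year

The basic EOQ model gives Q* = √(2DS/H); rearrange for the unknown.
From Q* = √(2DS/H): D = Q*²H / (2S) = 666.5² × 18.8 / (2 × 348) = 11999.107.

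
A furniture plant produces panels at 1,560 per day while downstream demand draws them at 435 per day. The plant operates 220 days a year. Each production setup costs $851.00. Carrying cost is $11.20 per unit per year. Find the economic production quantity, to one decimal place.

Annual demand D = 435 × 220 = 95,700.
Production build-up factor (1 − d/p) = 1 − 435/1,560 = 0.7212.
Q* = √(2DS / (H(1 − d/p))) = √(2 × 95,700 × 851 / (11.2 × 0.7212)).
= √(162,881,400 / 8.0769) ≈ 4490.687.

Q* ≈ 4,490.7 panels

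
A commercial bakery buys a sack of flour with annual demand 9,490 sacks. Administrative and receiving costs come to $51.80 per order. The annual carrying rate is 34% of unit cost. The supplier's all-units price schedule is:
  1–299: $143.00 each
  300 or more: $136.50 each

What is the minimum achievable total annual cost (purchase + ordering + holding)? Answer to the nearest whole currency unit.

Holding cost per unit per year at price C is H = 0.34·C.
Evaluate total cost at each tier's feasible EOQ or, if the EOQ is below the tier, at the tier's minimum quantity.
EOQ at $143.00 = 142.2 (feasible in tier 1): TC = 9,490×$143.00 + (9,490/142.2)×51.8 + (142.2/2)×0.34×$143.00 = $1,363,983.86.
EOQ at $136.50 = 145.5 < 300, so use break Q=300: TC = 9,490×$136.50 + (9,490/300.0)×51.8 + (300.0/2)×0.34×$136.50 = $1,303,985.11.
Lowest total cost among the candidates is at Q = 300.0.

TC* ≈ $1,303,985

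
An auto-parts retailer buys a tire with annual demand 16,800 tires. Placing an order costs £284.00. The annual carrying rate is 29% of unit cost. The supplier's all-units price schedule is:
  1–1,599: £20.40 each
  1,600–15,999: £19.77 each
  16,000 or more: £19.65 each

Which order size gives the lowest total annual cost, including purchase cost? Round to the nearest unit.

Holding cost per unit per year at price C is H = 0.29·C.
Evaluate total cost at each tier's feasible EOQ or, if the EOQ is below the tier, at the tier's minimum quantity.
EOQ at £20.40 = 1270.0 (feasible in tier 1): TC = 16,800×£20.40 + (16,800/1270.0)×284 + (1270.0/2)×0.29×£20.40 = £350,233.51.
EOQ at £19.77 = 1290.1 < 1600, so use break Q=1600: TC = 16,800×£19.77 + (16,800/1600.0)×284 + (1600.0/2)×0.29×£19.77 = £339,704.64.
EOQ at £19.65 = 1294.0 < 16000, so use break Q=16000: TC = 16,800×£19.65 + (16,800/16000.0)×284 + (16000.0/2)×0.29×£19.65 = £376,006.20.
Lowest total cost is £339,704.64 at Q = 1600.0.

Q* ≈ 1,600 tires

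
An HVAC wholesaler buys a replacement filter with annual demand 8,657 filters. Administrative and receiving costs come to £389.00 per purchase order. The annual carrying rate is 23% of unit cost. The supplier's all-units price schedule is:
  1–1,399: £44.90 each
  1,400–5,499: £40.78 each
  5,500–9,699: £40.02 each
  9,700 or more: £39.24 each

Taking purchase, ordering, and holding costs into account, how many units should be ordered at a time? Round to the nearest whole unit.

Q* ≈ 1,400 filters

Holding cost per unit per year at price C is H = 0.23·C.
For each price level, check whether its EOQ is feasible; otherwise the best quantity at that price is the breakpoint.
EOQ at £44.90 = 807.6 (feasible in tier 1): TC = 8,657×£44.90 + (8,657/807.6)×389 + (807.6/2)×0.23×£44.90 = £397,039.20.
EOQ at £40.78 = 847.4 < 1400, so use break Q=1400: TC = 8,657×£40.78 + (8,657/1400.0)×389 + (1400.0/2)×0.23×£40.78 = £362,003.45.
EOQ at £40.02 = 855.4 < 5500, so use break Q=5500: TC = 8,657×£40.02 + (8,657/5500.0)×389 + (5500.0/2)×0.23×£40.02 = £372,378.08.
EOQ at £39.24 = 863.9 < 9700, so use break Q=9700: TC = 8,657×£39.24 + (8,657/9700.0)×389 + (9700.0/2)×0.23×£39.24 = £383,820.07.
Lowest total cost is £362,003.45 at Q = 1400.0.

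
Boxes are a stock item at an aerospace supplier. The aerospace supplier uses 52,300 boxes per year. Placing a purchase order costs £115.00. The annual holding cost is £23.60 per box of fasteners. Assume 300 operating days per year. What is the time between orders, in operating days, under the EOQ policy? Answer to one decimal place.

T ≈ 4.1 days

Q* = √(2DS/H) = √(2 × 52,300 × 115 / 23.6) ≈ 713.94.
Cycle time = Q*/D × 300 = 713.94 / 52,300 × 300 ≈ 4.095 days.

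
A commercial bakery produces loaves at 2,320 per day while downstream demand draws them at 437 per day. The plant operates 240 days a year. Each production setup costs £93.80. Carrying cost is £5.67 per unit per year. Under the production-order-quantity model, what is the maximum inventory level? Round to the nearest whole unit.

I_max ≈ 1,678 loaves

Annual demand D = 437 × 240 = 104,880.
Production build-up factor (1 − d/p) = 1 − 437/2,320 = 0.8116.
Q* = √(2DS / (H(1 − d/p))) = √(2 × 104,880 × 93.8 / (5.67 × 0.8116)).
= √(19,675,488 / 4.602) ≈ 2067.712.
Maximum inventory = Q*(1 − d/p) = 2067.712 × 0.8116 ≈ 1678.234.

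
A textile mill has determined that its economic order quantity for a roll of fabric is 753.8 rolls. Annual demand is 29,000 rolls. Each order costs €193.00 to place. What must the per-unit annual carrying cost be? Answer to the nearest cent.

Squaring Q* = √(2DS/H) gives Q*² = 2DS/H.
From Q* = √(2DS/H): H = 2DS / Q*² = 2 × 29,000 × 193 / 753.8² = 19.7003.

H ≈ €19.70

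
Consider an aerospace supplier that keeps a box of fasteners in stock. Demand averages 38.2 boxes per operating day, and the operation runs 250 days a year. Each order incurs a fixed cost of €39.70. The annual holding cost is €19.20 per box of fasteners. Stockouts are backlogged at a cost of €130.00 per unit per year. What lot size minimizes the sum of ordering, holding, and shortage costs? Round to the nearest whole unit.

Annual demand D = 38.2 × 250 = 9,550.
With planned backorders, Q* = √(2DS/H) · √((H+B)/B).
√(2DS/H) = √(2 × 9,550 × 39.7 / 19.2) = 198.729.
√((H+B)/B) = √((19.2+130)/130) = 1.0713.
Q* ≈ 212.899.

Q* ≈ 213 boxes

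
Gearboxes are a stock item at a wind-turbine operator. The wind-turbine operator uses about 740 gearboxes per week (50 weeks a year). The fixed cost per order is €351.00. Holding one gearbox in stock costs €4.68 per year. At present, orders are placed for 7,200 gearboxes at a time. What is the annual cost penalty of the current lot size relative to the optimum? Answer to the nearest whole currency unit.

Annual demand D = 740 × 50 = 37,000.
EOQ = √(2DS/H) = √(2 × 37,000 × 351 / 4.68) ≈ 2355.84.
Cost at Q* = (D/Q*)S + (Q*/2)H = √(2DSH) ≈ €11,025.35.
Cost at Q = 7,200: (37,000/7,200)×351 + (7,200/2)×4.68 = €1,803.75 + €16,848.00 = €18,651.75.
Excess = €18,651.75 − €11,025.35 = €7,626.40.

Extra cost ≈ €7,626 per year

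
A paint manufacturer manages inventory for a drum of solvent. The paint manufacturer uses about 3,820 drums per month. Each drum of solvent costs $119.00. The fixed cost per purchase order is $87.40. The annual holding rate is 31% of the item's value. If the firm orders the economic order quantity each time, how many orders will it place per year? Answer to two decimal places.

N ≈ 98.36 orders per year

Annual demand D = 3,820 × 12 = 45,840.
Holding cost H = 0.31 × $119.00 = $36.8900 per unit per year.
EOQ = √(2DS/H) = √(2 × 45,840 × 87.4 / 36.89) ≈ 466.06.
Orders per year = D / Q* = 45,840 / 466.06 ≈ 98.357.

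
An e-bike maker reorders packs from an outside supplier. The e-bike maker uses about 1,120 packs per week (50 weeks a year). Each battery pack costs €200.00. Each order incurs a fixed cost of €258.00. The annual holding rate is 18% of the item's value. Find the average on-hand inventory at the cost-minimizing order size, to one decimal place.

Average inventory ≈ 448.0 packs

Annual demand D = 1,120 × 50 = 56,000.
Holding cost H = 0.18 × €200.00 = €36.0000 per unit per year.
The optimal lot size = √(2DS/H) = √(2 × 56,000 × 258 / 36) ≈ 895.92.
Average inventory = Q*/2 ≈ 895.92 / 2 = 447.958.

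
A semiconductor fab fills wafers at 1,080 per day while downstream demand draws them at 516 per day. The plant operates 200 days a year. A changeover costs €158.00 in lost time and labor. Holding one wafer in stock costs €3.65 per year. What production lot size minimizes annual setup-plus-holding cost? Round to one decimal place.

Q* ≈ 4,136.3 wafers

Annual demand D = 516 × 200 = 103,200.
Production build-up factor (1 − d/p) = 1 − 516/1,080 = 0.5222.
Q* = √(2DS / (H(1 − d/p))) = √(2 × 103,200 × 158 / (3.65 × 0.5222)).
= √(32,611,200 / 1.9061) ≈ 4136.274.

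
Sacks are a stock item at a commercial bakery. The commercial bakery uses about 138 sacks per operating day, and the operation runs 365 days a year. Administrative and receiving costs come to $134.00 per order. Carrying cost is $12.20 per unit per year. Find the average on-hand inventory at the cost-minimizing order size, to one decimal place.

Average inventory ≈ 525.9 sacks

Annual demand D = 138 × 365 = 50,370.
Q* = √(2DS/H) = √(2 × 50,370 × 134 / 12.2) ≈ 1051.90.
Average inventory = Q*/2 ≈ 1051.90 / 2 = 525.949.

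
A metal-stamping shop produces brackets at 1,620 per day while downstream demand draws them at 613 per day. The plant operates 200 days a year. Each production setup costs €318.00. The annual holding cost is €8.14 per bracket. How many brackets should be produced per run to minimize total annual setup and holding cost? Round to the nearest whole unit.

Q* ≈ 3,926 brackets

Annual demand D = 613 × 200 = 122,600.
Production build-up factor (1 − d/p) = 1 − 613/1,620 = 0.6216.
Q* = √(2DS / (H(1 − d/p))) = √(2 × 122,600 × 318 / (8.14 × 0.6216)).
= √(77,973,600 / 5.0599) ≈ 3925.585.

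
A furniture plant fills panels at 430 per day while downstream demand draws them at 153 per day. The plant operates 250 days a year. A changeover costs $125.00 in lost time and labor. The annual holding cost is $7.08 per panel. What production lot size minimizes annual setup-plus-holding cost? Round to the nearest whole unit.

Annual demand D = 153 × 250 = 38,250.
Production build-up factor (1 − d/p) = 1 − 153/430 = 0.6442.
Q* = √(2DS / (H(1 − d/p))) = √(2 × 38,250 × 125 / (7.08 × 0.6442)).
= √(9,562,500 / 4.5608) ≈ 1447.983.

Q* ≈ 1,448 panels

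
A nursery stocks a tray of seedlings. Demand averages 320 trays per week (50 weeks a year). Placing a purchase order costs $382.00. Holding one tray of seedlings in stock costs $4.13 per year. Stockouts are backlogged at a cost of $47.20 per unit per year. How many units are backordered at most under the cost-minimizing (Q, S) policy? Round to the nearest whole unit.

Annual demand D = 320 × 50 = 16,000.
With planned backorders, Q* = √(2DS/H) · √((H+B)/B).
√(2DS/H) = √(2 × 16,000 × 382 / 4.13) = 1720.409.
√((H+B)/B) = √((4.13+47.2)/47.2) = 1.0428.
Q* ≈ 1794.098.
S* = Q* · H/(H+B) = 1794.098 × 4.13/51.33 ≈ 144.353.

S* ≈ 144 trays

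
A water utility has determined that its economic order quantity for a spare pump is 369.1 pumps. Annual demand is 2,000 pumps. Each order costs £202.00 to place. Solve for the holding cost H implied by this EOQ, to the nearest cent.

Squaring Q* = √(2DS/H) gives Q*² = 2DS/H.
From Q* = √(2DS/H): H = 2DS / Q*² = 2 × 2,000 × 202 / 369.1² = 5.9309.

H ≈ £5.93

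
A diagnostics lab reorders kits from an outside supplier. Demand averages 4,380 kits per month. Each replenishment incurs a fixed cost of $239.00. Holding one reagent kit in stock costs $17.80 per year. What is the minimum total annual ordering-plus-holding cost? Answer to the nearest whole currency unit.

Annual demand D = 4,380 × 12 = 52,560.
Q* = √(2DS/H) = √(2 × 52,560 × 239 / 17.8) ≈ 1188.04.
At the optimum the two cost components are equal, so total cost = 2·(Q*/2)H = Q*·H.
Minimum total = √(2DSH) = √(2 × 52,560 × 239 × 17.8) ≈ 21147.139.

TC* ≈ $21,147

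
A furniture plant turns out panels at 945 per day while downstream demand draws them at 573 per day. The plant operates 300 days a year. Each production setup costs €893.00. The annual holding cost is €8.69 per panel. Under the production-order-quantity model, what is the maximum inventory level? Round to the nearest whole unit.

I_max ≈ 3,729 panels

Annual demand D = 573 × 300 = 171,900.
Production build-up factor (1 − d/p) = 1 − 573/945 = 0.3937.
Q* = √(2DS / (H(1 − d/p))) = √(2 × 171,900 × 893 / (8.69 × 0.3937)).
= √(307,013,400 / 3.4208) ≈ 9473.560.
Maximum inventory = Q*(1 − d/p) = 9473.560 × 0.3937 ≈ 3729.274.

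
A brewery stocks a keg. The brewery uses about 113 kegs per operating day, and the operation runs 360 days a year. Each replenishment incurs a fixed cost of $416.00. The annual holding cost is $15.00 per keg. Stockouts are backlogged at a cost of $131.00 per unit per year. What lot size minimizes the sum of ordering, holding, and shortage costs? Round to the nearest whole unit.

Annual demand D = 113 × 360 = 40,680.
With planned backorders, Q* = √(2DS/H) · √((H+B)/B).
√(2DS/H) = √(2 × 40,680 × 416 / 15) = 1502.126.
√((H+B)/B) = √((15+131)/131) = 1.0557.
Q* ≈ 1585.796.

Q* ≈ 1,586 kegs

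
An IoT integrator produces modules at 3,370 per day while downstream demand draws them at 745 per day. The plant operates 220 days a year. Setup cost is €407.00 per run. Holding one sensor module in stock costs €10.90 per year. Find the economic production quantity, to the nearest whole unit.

Annual demand D = 745 × 220 = 163,900.
Production build-up factor (1 − d/p) = 1 − 745/3,370 = 0.7789.
Q* = √(2DS / (H(1 − d/p))) = √(2 × 163,900 × 407 / (10.9 × 0.7789)).
= √(133,414,600 / 8.4904) ≈ 3964.046.

Q* ≈ 3,964 modules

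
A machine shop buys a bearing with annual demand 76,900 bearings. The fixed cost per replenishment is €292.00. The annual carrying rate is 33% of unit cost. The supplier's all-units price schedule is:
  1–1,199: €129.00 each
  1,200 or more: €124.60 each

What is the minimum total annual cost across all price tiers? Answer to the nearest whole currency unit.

Holding cost per unit per year at price C is H = 0.33·C.
Candidates are each tier's EOQ (if it falls in that tier) and each price-break quantity.
EOQ at €129.00 = 1027.1 (feasible in tier 1): TC = 76,900×€129.00 + (76,900/1027.1)×292 + (1027.1/2)×0.33×€129.00 = €9,963,824.15.
EOQ at €124.60 = 1045.1 < 1200, so use break Q=1200: TC = 76,900×€124.60 + (76,900/1200.0)×292 + (1200.0/2)×0.33×€124.60 = €9,625,123.13.
Lowest total cost among the candidates is at Q = 1200.0.

TC* ≈ €9,625,123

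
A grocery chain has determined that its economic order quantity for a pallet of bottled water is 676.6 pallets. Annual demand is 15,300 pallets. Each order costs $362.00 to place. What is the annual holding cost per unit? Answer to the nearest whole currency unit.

H ≈ $24

Invert the EOQ relation Q*² = 2DS/H.
From Q* = √(2DS/H): H = 2DS / Q*² = 2 × 15,300 × 362 / 676.6² = 24.1972.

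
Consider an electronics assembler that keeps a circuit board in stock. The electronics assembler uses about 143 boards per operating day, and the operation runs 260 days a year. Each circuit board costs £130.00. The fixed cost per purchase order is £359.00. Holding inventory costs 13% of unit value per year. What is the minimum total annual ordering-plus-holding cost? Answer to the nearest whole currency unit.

Annual demand D = 143 × 260 = 37,180.
Holding cost H = 0.13 × £130.00 = £16.9000 per unit per year.
The optimal lot size = √(2DS/H) = √(2 × 37,180 × 359 / 16.9) ≈ 1256.82.
At Q*, ordering cost (D/Q*)S equals holding cost (Q*/2)H, each = √(DSH/2).
Minimum total = √(2DSH) = √(2 × 37,180 × 359 × 16.9) ≈ 21240.281.

TC* ≈ £21,240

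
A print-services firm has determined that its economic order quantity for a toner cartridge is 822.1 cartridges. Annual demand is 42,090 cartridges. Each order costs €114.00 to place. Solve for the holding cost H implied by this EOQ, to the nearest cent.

H ≈ €14.20

Invert the EOQ relation Q*² = 2DS/H.
From Q* = √(2DS/H): H = 2DS / Q*² = 2 × 42,090 × 114 / 822.1² = 14.1992.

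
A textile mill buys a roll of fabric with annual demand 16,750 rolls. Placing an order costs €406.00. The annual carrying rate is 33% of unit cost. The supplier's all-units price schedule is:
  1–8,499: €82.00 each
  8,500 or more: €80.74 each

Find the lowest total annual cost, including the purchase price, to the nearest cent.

TC* ≈ €1,392,684.45

Holding cost per unit per year at price C is H = 0.33·C.
Evaluate total cost at each tier's feasible EOQ or, if the EOQ is below the tier, at the tier's minimum quantity.
EOQ at €82.00 = 709.0 (feasible in tier 1): TC = 16,750×€82.00 + (16,750/709.0)×406 + (709.0/2)×0.33×€82.00 = €1,392,684.45.
EOQ at €80.74 = 714.5 < 8500, so use break Q=8500: TC = 16,750×€80.74 + (16,750/8500.0)×406 + (8500.0/2)×0.33×€80.74 = €1,466,432.91.
Lowest total cost among the candidates is at Q = 709.0.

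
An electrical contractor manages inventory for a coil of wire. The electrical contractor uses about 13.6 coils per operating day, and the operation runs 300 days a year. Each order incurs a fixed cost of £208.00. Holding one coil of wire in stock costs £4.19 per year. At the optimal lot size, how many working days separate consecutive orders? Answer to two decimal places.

T ≈ 46.80 days

Annual demand D = 13.6 × 300 = 4,080.
EOQ = √(2DS/H) = √(2 × 4,080 × 208 / 4.19) ≈ 636.46.
Cycle time = Q*/D × 300 = 636.46 / 4,080 × 300 ≈ 46.798 days.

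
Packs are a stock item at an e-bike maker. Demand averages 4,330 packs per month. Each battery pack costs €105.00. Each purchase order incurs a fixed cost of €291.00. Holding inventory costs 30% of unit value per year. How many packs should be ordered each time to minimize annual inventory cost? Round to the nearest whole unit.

Q* ≈ 980 packs

Annual demand D = 4,330 × 12 = 51,960.
Holding cost H = 0.30 × €105.00 = €31.5000 per unit per year.
EOQ = √(2DS / H) = √(2 × 51,960 × 291 / 31.5).
= √(30,240,720 / 31.5) = √960,022.8571 ≈ 979.808.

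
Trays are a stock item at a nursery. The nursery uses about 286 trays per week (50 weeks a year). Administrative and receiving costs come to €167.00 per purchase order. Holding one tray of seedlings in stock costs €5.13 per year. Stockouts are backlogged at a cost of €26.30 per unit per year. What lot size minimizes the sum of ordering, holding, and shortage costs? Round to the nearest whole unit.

Annual demand D = 286 × 50 = 14,300.
With planned backorders, Q* = √(2DS/H) · √((H+B)/B).
√(2DS/H) = √(2 × 14,300 × 167 / 5.13) = 964.901.
√((H+B)/B) = √((5.13+26.3)/26.3) = 1.0932.
Q* ≈ 1054.816.

Q* ≈ 1,055 trays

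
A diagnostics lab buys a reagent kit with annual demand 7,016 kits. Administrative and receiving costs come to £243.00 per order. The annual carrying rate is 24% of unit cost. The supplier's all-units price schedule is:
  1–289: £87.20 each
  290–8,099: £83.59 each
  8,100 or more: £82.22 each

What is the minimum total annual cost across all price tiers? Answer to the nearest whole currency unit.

Holding cost per unit per year at price C is H = 0.24·C.
For each price level, check whether its EOQ is feasible; otherwise the best quantity at that price is the breakpoint.
Tier 1 (£87.20): EOQ = 403.6 exceeds tier's upper bound 289, so this tier is dominated.
EOQ at £83.59 = 412.3 (feasible in tier 2): TC = 7,016×£83.59 + (7,016/412.3)×243 + (412.3/2)×0.24×£83.59 = £594,738.21.
EOQ at £82.22 = 415.7 < 8100, so use break Q=8100: TC = 7,016×£82.22 + (7,016/8100.0)×243 + (8100.0/2)×0.24×£82.22 = £656,983.84.
Lowest total cost among the candidates is at Q = 412.3.

TC* ≈ £594,738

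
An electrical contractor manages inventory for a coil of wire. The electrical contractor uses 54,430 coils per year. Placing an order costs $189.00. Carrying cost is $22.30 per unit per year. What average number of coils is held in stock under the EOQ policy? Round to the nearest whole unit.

Average inventory ≈ 480 coils

The optimal lot size = √(2DS/H) = √(2 × 54,430 × 189 / 22.3) ≈ 960.53.
Average inventory = Q*/2 ≈ 960.53 / 2 = 480.267.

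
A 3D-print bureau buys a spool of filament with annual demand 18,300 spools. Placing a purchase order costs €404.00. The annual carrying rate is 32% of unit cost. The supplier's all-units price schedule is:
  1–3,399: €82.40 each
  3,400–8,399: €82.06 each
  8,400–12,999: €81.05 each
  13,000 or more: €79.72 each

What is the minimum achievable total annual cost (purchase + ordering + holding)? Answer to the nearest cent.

TC* ≈ €1,527,665.58

Holding cost per unit per year at price C is H = 0.32·C.
Candidates are each tier's EOQ (if it falls in that tier) and each price-break quantity.
EOQ at €82.40 = 748.8 (feasible in tier 1): TC = 18,300×€82.40 + (18,300/748.8)×404 + (748.8/2)×0.32×€82.40 = €1,527,665.58.
EOQ at €82.06 = 750.4 < 3400, so use break Q=3400: TC = 18,300×€82.06 + (18,300/3400.0)×404 + (3400.0/2)×0.32×€82.06 = €1,548,513.11.
EOQ at €81.05 = 755.1 < 8400, so use break Q=8400: TC = 18,300×€81.05 + (18,300/8400.0)×404 + (8400.0/2)×0.32×€81.05 = €1,593,026.34.
EOQ at €79.72 = 761.3 < 13000, so use break Q=13000: TC = 18,300×€79.72 + (18,300/13000.0)×404 + (13000.0/2)×0.32×€79.72 = €1,625,262.31.
Lowest total cost among the candidates is at Q = 748.8.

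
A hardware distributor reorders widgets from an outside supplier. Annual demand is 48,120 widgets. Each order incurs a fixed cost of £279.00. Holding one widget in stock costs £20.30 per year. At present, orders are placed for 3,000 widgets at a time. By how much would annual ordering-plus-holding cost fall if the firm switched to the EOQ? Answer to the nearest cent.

EOQ = √(2DS/H) = √(2 × 48,120 × 279 / 20.3) ≈ 1150.09.
Cost at Q* = (D/Q*)S + (Q*/2)H = √(2DSH) ≈ £23,346.83.
Cost at Q = 3,000: (48,120/3,000)×279 + (3,000/2)×20.3 = £4,475.16 + £30,450.00 = £34,925.16.
Excess = £34,925.16 − £23,346.83 = £11,578.33.

Extra cost ≈ £11,578.33 per year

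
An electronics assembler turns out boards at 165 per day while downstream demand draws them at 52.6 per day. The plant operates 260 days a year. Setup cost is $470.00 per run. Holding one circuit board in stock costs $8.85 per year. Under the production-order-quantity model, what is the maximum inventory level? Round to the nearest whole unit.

I_max ≈ 995 boards

Annual demand D = 52.6 × 260 = 13,676.
Production build-up factor (1 − d/p) = 1 − 52.6/165 = 0.6812.
Q* = √(2DS / (H(1 − d/p))) = √(2 × 13,676 × 470 / (8.85 × 0.6812)).
= √(12,855,440 / 6.0287) ≈ 1460.262.
Maximum inventory = Q*(1 − d/p) = 1460.262 × 0.6812 ≈ 994.748.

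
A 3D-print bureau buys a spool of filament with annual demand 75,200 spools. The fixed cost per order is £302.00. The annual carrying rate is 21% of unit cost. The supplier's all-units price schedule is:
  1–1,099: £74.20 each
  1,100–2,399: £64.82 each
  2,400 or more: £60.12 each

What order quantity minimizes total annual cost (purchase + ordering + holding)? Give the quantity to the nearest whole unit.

Q* ≈ 2,400 spools

Holding cost per unit per year at price C is H = 0.21·C.
For each price level, check whether its EOQ is feasible; otherwise the best quantity at that price is the breakpoint.
Tier 1 (£74.20): EOQ = 1707.3 exceeds tier's upper bound 1099, so this tier is dominated.
EOQ at £64.82 = 1826.7 (feasible in tier 2): TC = 75,200×£64.82 + (75,200/1826.7)×302 + (1826.7/2)×0.21×£64.82 = £4,899,329.18.
EOQ at £60.12 = 1896.7 < 2400, so use break Q=2400: TC = 75,200×£60.12 + (75,200/2400.0)×302 + (2400.0/2)×0.21×£60.12 = £4,545,636.91.
Lowest total cost is £4,545,636.91 at Q = 2400.0.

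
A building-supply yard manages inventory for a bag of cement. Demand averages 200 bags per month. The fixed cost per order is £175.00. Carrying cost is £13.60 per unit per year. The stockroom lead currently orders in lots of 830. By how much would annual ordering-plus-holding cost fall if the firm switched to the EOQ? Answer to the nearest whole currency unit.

Extra cost ≈ £2,770 per year

Annual demand D = 200 × 12 = 2,400.
EOQ = √(2DS/H) = √(2 × 2,400 × 175 / 13.6) ≈ 248.53.
Cost at Q* = (D/Q*)S + (Q*/2)H = √(2DSH) ≈ £3,379.94.
Cost at Q = 830: (2,400/830)×175 + (830/2)×13.6 = £506.02 + £5,644.00 = £6,150.02.
Excess = £6,150.02 − £3,379.94 = £2,770.08.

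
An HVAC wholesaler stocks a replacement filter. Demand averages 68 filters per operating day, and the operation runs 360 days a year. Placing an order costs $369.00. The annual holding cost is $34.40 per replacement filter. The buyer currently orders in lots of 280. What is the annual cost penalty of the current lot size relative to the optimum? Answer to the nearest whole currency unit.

Extra cost ≈ $12,148 per year

Annual demand D = 68 × 360 = 24,480.
EOQ = √(2DS/H) = √(2 × 24,480 × 369 / 34.4) ≈ 724.69.
Cost at Q* = (D/Q*)S + (Q*/2)H = √(2DSH) ≈ $24,929.47.
Cost at Q = 280: (24,480/280)×369 + (280/2)×34.4 = $32,261.14 + $4,816.00 = $37,077.14.
Excess = $37,077.14 − $24,929.47 = $12,147.67.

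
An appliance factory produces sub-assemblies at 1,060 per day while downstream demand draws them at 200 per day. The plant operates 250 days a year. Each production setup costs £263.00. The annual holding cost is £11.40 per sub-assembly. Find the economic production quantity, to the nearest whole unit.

Q* ≈ 1,686 sub-assemblies

Annual demand D = 200 × 250 = 50,000.
Production build-up factor (1 − d/p) = 1 − 200/1,060 = 0.8113.
Q* = √(2DS / (H(1 − d/p))) = √(2 × 50,000 × 263 / (11.4 × 0.8113)).
= √(26,300,000 / 9.2491) ≈ 1686.278.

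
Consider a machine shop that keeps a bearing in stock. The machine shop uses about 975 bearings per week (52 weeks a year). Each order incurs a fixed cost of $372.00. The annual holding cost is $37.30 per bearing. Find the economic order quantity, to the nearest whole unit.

Annual demand D = 975 × 52 = 50,700.
EOQ = √(2DS / H) = √(2 × 50,700 × 372 / 37.3).
= √(37,720,800 / 37.3) = √1,011,281.5013 ≈ 1005.625.

Q* ≈ 1,006 bearings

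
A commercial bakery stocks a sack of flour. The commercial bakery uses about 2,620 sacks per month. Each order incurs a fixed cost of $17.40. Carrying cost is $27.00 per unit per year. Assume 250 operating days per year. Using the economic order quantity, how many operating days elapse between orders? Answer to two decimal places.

T ≈ 1.60 days

Annual demand D = 2,620 × 12 = 31,440.
The optimal lot size = √(2DS/H) = √(2 × 31,440 × 17.4 / 27) ≈ 201.30.
Cycle time = Q*/D × 250 = 201.30 / 31,440 × 250 ≈ 1.601 days.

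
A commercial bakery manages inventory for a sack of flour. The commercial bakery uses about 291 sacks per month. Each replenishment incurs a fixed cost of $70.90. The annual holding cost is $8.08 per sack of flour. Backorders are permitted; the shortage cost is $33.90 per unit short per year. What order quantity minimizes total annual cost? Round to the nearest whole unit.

Q* ≈ 275 sacks

Annual demand D = 291 × 12 = 3,492.
With planned backorders, Q* = √(2DS/H) · √((H+B)/B).
√(2DS/H) = √(2 × 3,492 × 70.9 / 8.08) = 247.554.
√((H+B)/B) = √((8.08+33.9)/33.9) = 1.1128.
Q* ≈ 275.481.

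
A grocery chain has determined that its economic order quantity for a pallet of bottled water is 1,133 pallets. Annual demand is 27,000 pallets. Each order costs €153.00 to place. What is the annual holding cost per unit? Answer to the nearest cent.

H ≈ €6.44

Invert the EOQ relation Q*² = 2DS/H.
From Q* = √(2DS/H): H = 2DS / Q*² = 2 × 27,000 × 153 / 1,133² = 6.4361.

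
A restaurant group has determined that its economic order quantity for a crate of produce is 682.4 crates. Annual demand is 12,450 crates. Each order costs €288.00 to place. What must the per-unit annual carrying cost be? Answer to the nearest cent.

H ≈ €15.40

The basic EOQ model gives Q* = √(2DS/H); rearrange for the unknown.
From Q* = √(2DS/H): H = 2DS / Q*² = 2 × 12,450 × 288 / 682.4² = 15.3998.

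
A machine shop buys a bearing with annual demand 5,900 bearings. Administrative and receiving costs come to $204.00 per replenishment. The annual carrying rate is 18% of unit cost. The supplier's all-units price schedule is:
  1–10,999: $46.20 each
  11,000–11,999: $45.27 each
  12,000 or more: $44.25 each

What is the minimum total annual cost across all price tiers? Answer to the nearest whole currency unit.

TC* ≈ $277,054

Holding cost per unit per year at price C is H = 0.18·C.
Evaluate total cost at each tier's feasible EOQ or, if the EOQ is below the tier, at the tier's minimum quantity.
EOQ at $46.20 = 538.0 (feasible in tier 1): TC = 5,900×$46.20 + (5,900/538.0)×204 + (538.0/2)×0.18×$46.20 = $277,054.18.
EOQ at $45.27 = 543.5 < 11000, so use break Q=11000: TC = 5,900×$45.27 + (5,900/11000.0)×204 + (11000.0/2)×0.18×$45.27 = $312,019.72.
EOQ at $44.25 = 549.7 < 12000, so use break Q=12000: TC = 5,900×$44.25 + (5,900/12000.0)×204 + (12000.0/2)×0.18×$44.25 = $308,965.30.
Lowest total cost among the candidates is at Q = 538.0.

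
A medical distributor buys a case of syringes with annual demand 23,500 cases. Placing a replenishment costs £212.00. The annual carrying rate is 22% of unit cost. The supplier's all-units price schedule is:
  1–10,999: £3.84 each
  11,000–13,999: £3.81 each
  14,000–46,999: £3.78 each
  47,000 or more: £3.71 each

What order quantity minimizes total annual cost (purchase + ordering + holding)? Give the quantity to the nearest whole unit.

Holding cost per unit per year at price C is H = 0.22·C.
Candidates are each tier's EOQ (if it falls in that tier) and each price-break quantity.
EOQ at £3.84 = 3434.3 (feasible in tier 1): TC = 23,500×£3.84 + (23,500/3434.3)×212 + (3434.3/2)×0.22×£3.84 = £93,141.31.
EOQ at £3.81 = 3447.8 < 11000, so use break Q=11000: TC = 23,500×£3.81 + (23,500/11000.0)×212 + (11000.0/2)×0.22×£3.81 = £94,598.01.
EOQ at £3.78 = 3461.5 < 14000, so use break Q=14000: TC = 23,500×£3.78 + (23,500/14000.0)×212 + (14000.0/2)×0.22×£3.78 = £95,007.06.
EOQ at £3.71 = 3494.0 < 47000, so use break Q=47000: TC = 23,500×£3.71 + (23,500/47000.0)×212 + (47000.0/2)×0.22×£3.71 = £106,471.70.
Lowest total cost is £93,141.31 at Q = 3434.3.

Q* ≈ 3,434 cases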